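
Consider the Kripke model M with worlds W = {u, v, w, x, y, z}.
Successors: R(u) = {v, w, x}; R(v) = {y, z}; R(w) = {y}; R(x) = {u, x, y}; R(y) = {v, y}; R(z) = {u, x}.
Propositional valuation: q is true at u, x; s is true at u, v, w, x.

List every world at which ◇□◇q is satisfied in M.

v

Recall that □ψ holds at a world iff ψ holds at every accessible world, and ◇ψ holds iff ψ holds at some accessible world.
Let φ = ◇□◇q. Evaluate φ at each world:
  u (successors {v, w, x}): φ is false.
  v (successors {y, z}): φ is true.
  w (successors {y}): φ is false.
  x (successors {u, x, y}): φ is false.
  y (successors {v, y}): φ is false.
  z (successors {u, x}): φ is false.
For instance, at z:
  At z: ◇□◇q requires □◇q at some successor in {u, x}.
    At u: □◇q is false.
    At x: □◇q is false.
  So ◇□◇q is false at z.
Satisfying worlds: {v}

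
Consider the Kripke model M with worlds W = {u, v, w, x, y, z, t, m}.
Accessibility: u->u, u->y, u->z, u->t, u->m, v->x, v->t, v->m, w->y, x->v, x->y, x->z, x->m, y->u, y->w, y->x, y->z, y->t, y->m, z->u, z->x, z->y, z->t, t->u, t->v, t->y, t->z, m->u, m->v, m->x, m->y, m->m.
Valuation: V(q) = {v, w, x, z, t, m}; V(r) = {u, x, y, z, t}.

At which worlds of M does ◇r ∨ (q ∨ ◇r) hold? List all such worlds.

Let φ = ◇r ∨ (q ∨ ◇r). Evaluate φ at each world:
  u (successors {u, y, z, t, m}): φ is true.
  v (successors {x, t, m}): φ is true.
  w (successors {y}): φ is true.
  x (successors {v, y, z, m}): φ is true.
  y (successors {u, w, x, z, t, m}): φ is true.
  z (successors {u, x, y, t}): φ is true.
  t (successors {u, v, y, z}): φ is true.
  m (successors {u, v, x, y, m}): φ is true.
For instance, at w:
  At w: ◇r is true, q ∨ ◇r is true, so ◇r ∨ (q ∨ ◇r) is true.
    At w: ◇r requires r at some successor in {y}.
      r holds at y, so ◇r is true at w.
    At w: q is true, ◇r is true, so q ∨ ◇r is true.
      At w: ◇r requires r at some successor in {y}.
        r holds at y, so ◇r is true at w.
Satisfying worlds: {u, v, w, x, y, z, t, m}

u, v, w, x, y, z, t, m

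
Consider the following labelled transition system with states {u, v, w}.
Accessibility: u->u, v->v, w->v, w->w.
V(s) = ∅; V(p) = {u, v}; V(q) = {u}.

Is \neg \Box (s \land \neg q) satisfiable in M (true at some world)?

Recall that \Box ψ holds at a world iff ψ holds at every accessible world, and \Diamond ψ holds iff ψ holds at some accessible world.
Let φ = \neg \Box (s \land \neg q). Evaluate φ at each world:
  u (successors {u}): φ is true.
  v (successors {v}): φ is true.
  w (successors {v, w}): φ is true.
Detail at u (witness):
  At u: \Box (s \land \neg q) is false, so \neg \Box (s \land \neg q) is true.
    At u: \Box (s \land \neg q) requires s \land \neg q at every successor {u}.
      s \land \neg q fails at u, so \Box (s \land \neg q) is false at u.

Yes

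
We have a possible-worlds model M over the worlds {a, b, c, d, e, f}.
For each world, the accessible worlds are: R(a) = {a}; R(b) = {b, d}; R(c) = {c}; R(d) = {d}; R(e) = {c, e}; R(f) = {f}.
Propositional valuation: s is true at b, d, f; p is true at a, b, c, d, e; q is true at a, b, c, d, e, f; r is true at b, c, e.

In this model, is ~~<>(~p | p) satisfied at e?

Yes

At e: ~<>(~p | p) is false, so ~~<>(~p | p) is true.
  At e: <>(~p | p) is true, so ~<>(~p | p) is false.
    At e: <>(~p | p) requires ~p | p at some successor in {c, e}.
      ~p | p holds at c, so <>(~p | p) is true at e.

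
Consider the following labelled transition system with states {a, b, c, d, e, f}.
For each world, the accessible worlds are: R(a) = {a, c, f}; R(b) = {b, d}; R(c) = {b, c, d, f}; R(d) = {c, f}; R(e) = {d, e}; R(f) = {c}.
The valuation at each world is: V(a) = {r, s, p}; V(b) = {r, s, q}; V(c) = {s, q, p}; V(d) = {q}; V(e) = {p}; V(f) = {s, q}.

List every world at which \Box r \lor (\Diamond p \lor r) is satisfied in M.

Let φ = \Box r \lor (\Diamond p \lor r). Evaluate φ at each world:
  a (successors {a, c, f}): φ is true.
  b (successors {b, d}): φ is true.
  c (successors {b, c, d, f}): φ is true.
  d (successors {c, f}): φ is true.
  e (successors {d, e}): φ is true.
  f (successors {c}): φ is true.
For instance, at e:
  At e: \Box r is false, \Diamond p \lor r is true, so \Box r \lor (\Diamond p \lor r) is true.
    At e: \Box r requires r at every successor {d, e}.
      r fails at d, so \Box r is false at e.
    At e: \Diamond p is true, r is false, so \Diamond p \lor r is true.
      At e: \Diamond p requires p at some successor in {d, e}.
        p holds at e, so \Diamond p is true at e.
Satisfying worlds: {a, b, c, d, e, f}

a, b, c, d, e, f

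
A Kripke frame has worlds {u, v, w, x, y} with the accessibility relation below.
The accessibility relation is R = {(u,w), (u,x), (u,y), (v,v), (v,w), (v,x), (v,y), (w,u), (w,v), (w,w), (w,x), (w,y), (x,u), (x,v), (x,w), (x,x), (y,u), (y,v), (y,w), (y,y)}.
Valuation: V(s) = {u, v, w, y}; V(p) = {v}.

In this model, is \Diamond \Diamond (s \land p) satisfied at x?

Yes

At x: \Diamond \Diamond (s \land p) requires \Diamond (s \land p) at some successor in {u, v, w, x}.
  \Diamond (s \land p) holds at v, so \Diamond \Diamond (s \land p) is true at x.
    At v: \Diamond (s \land p) requires s \land p at some successor in {v, w, x, y}.
      s \land p holds at v, so \Diamond (s \land p) is true at v.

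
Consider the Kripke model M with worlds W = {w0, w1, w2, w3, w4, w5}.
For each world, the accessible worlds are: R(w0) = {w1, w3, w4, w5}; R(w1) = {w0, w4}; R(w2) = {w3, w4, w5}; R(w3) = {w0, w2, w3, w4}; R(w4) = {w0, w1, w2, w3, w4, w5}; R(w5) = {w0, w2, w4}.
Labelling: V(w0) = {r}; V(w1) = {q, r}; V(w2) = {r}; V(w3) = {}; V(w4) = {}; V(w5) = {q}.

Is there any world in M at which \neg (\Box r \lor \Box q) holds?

Recall that \Box ψ holds at a world iff ψ holds at every accessible world, and \Diamond ψ holds iff ψ holds at some accessible world.
Let φ = \neg (\Box r \lor \Box q). Evaluate φ at each world:
  w0 (successors {w1, w3, w4, w5}): φ is true.
  w1 (successors {w0, w4}): φ is true.
  w2 (successors {w3, w4, w5}): φ is true.
  w3 (successors {w0, w2, w3, w4}): φ is true.
  w4 (successors {w0, w1, w2, w3, w4, w5}): φ is true.
  w5 (successors {w0, w2, w4}): φ is true.
Detail at w0 (witness):
  At w0: \Box r \lor \Box q is false, so \neg (\Box r \lor \Box q) is true.
    At w0: \Box r is false, \Box q is false, so \Box r \lor \Box q is false.
      At w0: \Box r requires r at every successor {w1, w3, w4, w5}.
        r fails at w3, so \Box r is false at w0.
      At w0: \Box q requires q at every successor {w1, w3, w4, w5}.
        q fails at w3, so \Box q is false at w0.

Yes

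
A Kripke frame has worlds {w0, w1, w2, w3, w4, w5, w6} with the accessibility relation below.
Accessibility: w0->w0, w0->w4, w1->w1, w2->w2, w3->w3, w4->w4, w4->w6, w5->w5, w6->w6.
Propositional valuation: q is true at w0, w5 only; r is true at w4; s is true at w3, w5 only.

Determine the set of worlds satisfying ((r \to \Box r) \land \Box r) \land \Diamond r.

Let φ = ((r \to \Box r) \land \Box r) \land \Diamond r. Evaluate φ at each world:
  w0 (successors {w0, w4}): φ is false.
  w1 (successors {w1}): φ is false.
  w2 (successors {w2}): φ is false.
  w3 (successors {w3}): φ is false.
  w4 (successors {w4, w6}): φ is false.
  w5 (successors {w5}): φ is false.
  w6 (successors {w6}): φ is false.
For instance, at w4:
  At w4: (r \to \Box r) \land \Box r is false, \Diamond r is true, so ((r \to \Box r) \land \Box r) \land \Diamond r is false.
    At w4: r \to \Box r is false, \Box r is false, so (r \to \Box r) \land \Box r is false.
      At w4: r is true, \Box r is false, so r \to \Box r is false.
      At w4: \Box r requires r at every successor {w4, w6}.
        r fails at w6, so \Box r is false at w4.
    At w4: \Diamond r requires r at some successor in {w4, w6}.
      r holds at w4, so \Diamond r is true at w4.
Satisfying worlds: none.

none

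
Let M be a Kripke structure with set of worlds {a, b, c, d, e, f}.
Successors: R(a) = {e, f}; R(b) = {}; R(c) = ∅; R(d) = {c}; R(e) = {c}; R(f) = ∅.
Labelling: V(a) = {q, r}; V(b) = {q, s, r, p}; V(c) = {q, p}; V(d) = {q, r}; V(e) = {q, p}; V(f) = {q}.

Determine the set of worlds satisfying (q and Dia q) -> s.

Let φ = (q and Dia q) -> s. Evaluate φ at each world:
  a (successors {e, f}): φ is false.
  b (successors ∅): φ is true.
  c (successors ∅): φ is true.
  d (successors {c}): φ is false.
  e (successors {c}): φ is false.
  f (successors ∅): φ is true.
For instance, at d:
  At d: q and Dia q is true, s is false, so (q and Dia q) -> s is false.
    At d: q is true, Dia q is true, so q and Dia q is true.
      At d: Dia q requires q at some successor in {c}.
        q holds at c, so Dia q is true at d.
Satisfying worlds: {b, c, f}

b, c, f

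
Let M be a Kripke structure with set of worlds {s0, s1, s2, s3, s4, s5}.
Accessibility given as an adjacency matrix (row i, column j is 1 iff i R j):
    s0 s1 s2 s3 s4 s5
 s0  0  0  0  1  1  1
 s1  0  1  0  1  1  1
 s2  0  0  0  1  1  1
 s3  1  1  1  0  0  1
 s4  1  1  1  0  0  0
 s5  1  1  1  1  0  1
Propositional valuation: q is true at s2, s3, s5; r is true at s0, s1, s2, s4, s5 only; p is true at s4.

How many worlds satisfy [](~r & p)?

Recall that []ψ holds at a world iff ψ holds at every accessible world, and <>ψ holds iff ψ holds at some accessible world.
Let φ = [](~r & p). Evaluate φ at each world:
  s0 (successors {s3, s4, s5}): φ is false.
  s1 (successors {s1, s3, s4, s5}): φ is false.
  s2 (successors {s3, s4, s5}): φ is false.
  s3 (successors {s0, s1, s2, s5}): φ is false.
  s4 (successors {s0, s1, s2}): φ is false.
  s5 (successors {s0, s1, s2, s3, s5}): φ is false.
For instance, at s0:
  At s0: [](~r & p) requires ~r & p at every successor {s3, s4, s5}.
    ~r & p fails at s3, so [](~r & p) is false at s0.
Satisfying worlds: none.

0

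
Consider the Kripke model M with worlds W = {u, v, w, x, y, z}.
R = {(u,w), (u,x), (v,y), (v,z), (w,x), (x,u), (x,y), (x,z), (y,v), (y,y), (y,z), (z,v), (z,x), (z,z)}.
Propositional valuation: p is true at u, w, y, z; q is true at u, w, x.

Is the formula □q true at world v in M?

At v: □q requires q at every successor {y, z}.
  q fails at y, so □q is false at v.

No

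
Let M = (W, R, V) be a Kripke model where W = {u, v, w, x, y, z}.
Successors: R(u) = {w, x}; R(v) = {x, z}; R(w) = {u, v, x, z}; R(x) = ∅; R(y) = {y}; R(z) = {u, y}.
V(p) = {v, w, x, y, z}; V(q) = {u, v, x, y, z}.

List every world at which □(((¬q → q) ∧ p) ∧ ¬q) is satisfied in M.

Let φ = □(((¬q → q) ∧ p) ∧ ¬q). Evaluate φ at each world:
  u (successors {w, x}): φ is false.
  v (successors {x, z}): φ is false.
  w (successors {u, v, x, z}): φ is false.
  x (successors ∅): φ is true.
  y (successors {y}): φ is false.
  z (successors {u, y}): φ is false.
For instance, at v:
  At v: □(((¬q → q) ∧ p) ∧ ¬q) requires ((¬q → q) ∧ p) ∧ ¬q at every successor {x, z}.
    ((¬q → q) ∧ p) ∧ ¬q fails at x, so □(((¬q → q) ∧ p) ∧ ¬q) is false at v.
Satisfying worlds: {x}

x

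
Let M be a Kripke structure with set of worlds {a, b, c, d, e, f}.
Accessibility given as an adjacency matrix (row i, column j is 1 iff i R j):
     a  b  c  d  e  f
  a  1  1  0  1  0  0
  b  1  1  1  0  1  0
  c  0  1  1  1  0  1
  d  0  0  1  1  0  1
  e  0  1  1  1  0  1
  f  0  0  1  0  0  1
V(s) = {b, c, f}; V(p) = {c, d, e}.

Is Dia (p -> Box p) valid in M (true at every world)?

Let φ = Dia (p -> Box p). Evaluate φ at each world:
  a (successors {a, b, d}): φ is true.
  b (successors {a, b, c, e}): φ is true.
  c (successors {b, c, d, f}): φ is true.
  d (successors {c, d, f}): φ is true.
  e (successors {b, c, d, f}): φ is true.
  f (successors {c, f}): φ is true.
For instance, at b:
  At b: Dia (p -> Box p) requires p -> Box p at some successor in {a, b, c, e}.
    p -> Box p holds at a, so Dia (p -> Box p) is true at b.
      At a: p is false, Box p is false, so p -> Box p is true.

Yes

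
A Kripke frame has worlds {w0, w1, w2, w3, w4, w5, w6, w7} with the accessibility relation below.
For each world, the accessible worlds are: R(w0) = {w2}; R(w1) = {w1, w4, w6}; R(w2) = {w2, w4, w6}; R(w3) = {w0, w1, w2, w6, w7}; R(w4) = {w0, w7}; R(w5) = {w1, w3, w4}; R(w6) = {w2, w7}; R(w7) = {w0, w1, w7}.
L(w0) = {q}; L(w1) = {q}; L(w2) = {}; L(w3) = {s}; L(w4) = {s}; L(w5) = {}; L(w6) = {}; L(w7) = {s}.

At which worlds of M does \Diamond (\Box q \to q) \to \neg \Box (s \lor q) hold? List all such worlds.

w0, w1, w2, w3, w6

Let φ = \Diamond (\Box q \to q) \to \neg \Box (s \lor q). Evaluate φ at each world:
  w0 (successors {w2}): φ is true.
  w1 (successors {w1, w4, w6}): φ is true.
  w2 (successors {w2, w4, w6}): φ is true.
  w3 (successors {w0, w1, w2, w6, w7}): φ is true.
  w4 (successors {w0, w7}): φ is false.
  w5 (successors {w1, w3, w4}): φ is false.
  w6 (successors {w2, w7}): φ is true.
  w7 (successors {w0, w1, w7}): φ is false.
For instance, at w6:
  At w6: \Diamond (\Box q \to q) is true, \neg \Box (s \lor q) is true, so \Diamond (\Box q \to q) \to \neg \Box (s \lor q) is true.
    At w6: \Diamond (\Box q \to q) requires \Box q \to q at some successor in {w2, w7}.
      \Box q \to q holds at w2, so \Diamond (\Box q \to q) is true at w6.
    At w6: \Box (s \lor q) is false, so \neg \Box (s \lor q) is true.
      At w6: \Box (s \lor q) requires s \lor q at every successor {w2, w7}.
        s \lor q fails at w2, so \Box (s \lor q) is false at w6.
Satisfying worlds: {w0, w1, w2, w3, w6}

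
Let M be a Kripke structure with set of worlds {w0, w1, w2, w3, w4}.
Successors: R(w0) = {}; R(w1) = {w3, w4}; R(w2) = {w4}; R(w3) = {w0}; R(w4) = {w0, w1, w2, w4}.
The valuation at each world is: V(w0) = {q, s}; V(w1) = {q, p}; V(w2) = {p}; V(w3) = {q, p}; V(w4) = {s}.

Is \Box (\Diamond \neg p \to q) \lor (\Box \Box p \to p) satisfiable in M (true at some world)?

Let φ = \Box (\Diamond \neg p \to q) \lor (\Box \Box p \to p). Evaluate φ at each world:
  w0 (successors ∅): φ is true.
  w1 (successors {w3, w4}): φ is true.
  w2 (successors {w4}): φ is true.
  w3 (successors {w0}): φ is true.
  w4 (successors {w0, w1, w2, w4}): φ is true.
Detail at w0 (witness):
  At w0: \Box (\Diamond \neg p \to q) is true, \Box \Box p \to p is false, so \Box (\Diamond \neg p \to q) \lor (\Box \Box p \to p) is true.
    At w0: no accessible worlds, so \Box (\Diamond \neg p \to q) holds vacuously.
    At w0: \Box \Box p is true, p is false, so \Box \Box p \to p is false.
      At w0: no accessible worlds, so \Box \Box p holds vacuously.

Yes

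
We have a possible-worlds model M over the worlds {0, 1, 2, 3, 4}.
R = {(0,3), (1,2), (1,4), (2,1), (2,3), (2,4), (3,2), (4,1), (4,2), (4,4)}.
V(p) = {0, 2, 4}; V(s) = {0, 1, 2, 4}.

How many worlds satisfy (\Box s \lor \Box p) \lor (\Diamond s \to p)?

5

Let φ = (\Box s \lor \Box p) \lor (\Diamond s \to p). Evaluate φ at each world:
  0 (successors {3}): φ is true.
  1 (successors {2, 4}): φ is true.
  2 (successors {1, 3, 4}): φ is true.
  3 (successors {2}): φ is true.
  4 (successors {1, 2, 4}): φ is true.
For instance, at 0:
  At 0: \Box s \lor \Box p is false, \Diamond s \to p is true, so (\Box s \lor \Box p) \lor (\Diamond s \to p) is true.
    At 0: \Box s is false, \Box p is false, so \Box s \lor \Box p is false.
      At 0: \Box s requires s at every successor {3}.
        s fails at 3, so \Box s is false at 0.
      At 0: \Box p requires p at every successor {3}.
        p fails at 3, so \Box p is false at 0.
    At 0: \Diamond s is false, p is true, so \Diamond s \to p is true.
      At 0: \Diamond s requires s at some successor in {3}.
        At 3: s is false.
      So \Diamond s is false at 0.
Satisfying worlds: {0, 1, 2, 3, 4}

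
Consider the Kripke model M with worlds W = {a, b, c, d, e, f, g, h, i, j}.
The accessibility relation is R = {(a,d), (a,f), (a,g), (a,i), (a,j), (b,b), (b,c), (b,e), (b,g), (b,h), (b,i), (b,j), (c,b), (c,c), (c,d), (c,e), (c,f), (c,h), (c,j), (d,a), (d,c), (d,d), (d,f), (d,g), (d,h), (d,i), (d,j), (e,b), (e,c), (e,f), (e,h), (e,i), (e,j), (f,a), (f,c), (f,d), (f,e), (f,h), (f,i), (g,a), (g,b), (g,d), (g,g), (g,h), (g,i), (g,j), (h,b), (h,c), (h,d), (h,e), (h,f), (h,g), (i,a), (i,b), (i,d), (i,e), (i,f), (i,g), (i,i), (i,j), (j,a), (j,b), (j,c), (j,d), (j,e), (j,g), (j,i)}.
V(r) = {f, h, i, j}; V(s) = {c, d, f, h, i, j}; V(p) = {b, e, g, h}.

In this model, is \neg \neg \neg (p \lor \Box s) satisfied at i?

Yes

Recall that \Box ψ holds at a world iff ψ holds at every accessible world, and \Diamond ψ holds iff ψ holds at some accessible world.
At i: \neg \neg (p \lor \Box s) is false, so \neg \neg \neg (p \lor \Box s) is true.
  At i: \neg (p \lor \Box s) is true, so \neg \neg (p \lor \Box s) is false.
    At i: p \lor \Box s is false, so \neg (p \lor \Box s) is true.
      At i: p is false, \Box s is false, so p \lor \Box s is false.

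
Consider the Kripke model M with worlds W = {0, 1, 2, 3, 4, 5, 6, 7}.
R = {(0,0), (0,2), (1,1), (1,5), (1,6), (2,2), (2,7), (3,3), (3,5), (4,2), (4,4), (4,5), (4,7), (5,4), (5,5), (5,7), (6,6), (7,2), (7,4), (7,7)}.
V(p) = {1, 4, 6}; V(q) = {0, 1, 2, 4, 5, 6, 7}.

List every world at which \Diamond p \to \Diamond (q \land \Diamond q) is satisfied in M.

0, 1, 2, 3, 4, 5, 6, 7

Let φ = \Diamond p \to \Diamond (q \land \Diamond q). Evaluate φ at each world:
  0 (successors {0, 2}): φ is true.
  1 (successors {1, 5, 6}): φ is true.
  2 (successors {2, 7}): φ is true.
  3 (successors {3, 5}): φ is true.
  4 (successors {2, 4, 5, 7}): φ is true.
  5 (successors {4, 5, 7}): φ is true.
  6 (successors {6}): φ is true.
  7 (successors {2, 4, 7}): φ is true.
For instance, at 5:
  At 5: \Diamond p is true, \Diamond (q \land \Diamond q) is true, so \Diamond p \to \Diamond (q \land \Diamond q) is true.
    At 5: \Diamond p requires p at some successor in {4, 5, 7}.
      p holds at 4, so \Diamond p is true at 5.
    At 5: \Diamond (q \land \Diamond q) requires q \land \Diamond q at some successor in {4, 5, 7}.
      q \land \Diamond q holds at 4, so \Diamond (q \land \Diamond q) is true at 5.
Satisfying worlds: {0, 1, 2, 3, 4, 5, 6, 7}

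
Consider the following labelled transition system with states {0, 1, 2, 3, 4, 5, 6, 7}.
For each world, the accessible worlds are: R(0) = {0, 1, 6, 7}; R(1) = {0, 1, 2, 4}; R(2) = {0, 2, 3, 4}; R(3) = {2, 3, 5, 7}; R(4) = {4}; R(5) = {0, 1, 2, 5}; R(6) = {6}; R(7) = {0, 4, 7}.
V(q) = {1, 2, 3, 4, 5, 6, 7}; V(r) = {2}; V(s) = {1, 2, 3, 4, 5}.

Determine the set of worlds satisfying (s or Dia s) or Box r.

0, 1, 2, 3, 4, 5, 7

Let φ = (s or Dia s) or Box r. Evaluate φ at each world:
  0 (successors {0, 1, 6, 7}): φ is true.
  1 (successors {0, 1, 2, 4}): φ is true.
  2 (successors {0, 2, 3, 4}): φ is true.
  3 (successors {2, 3, 5, 7}): φ is true.
  4 (successors {4}): φ is true.
  5 (successors {0, 1, 2, 5}): φ is true.
  6 (successors {6}): φ is false.
  7 (successors {0, 4, 7}): φ is true.
For instance, at 5:
  At 5: s or Dia s is true, Box r is false, so (s or Dia s) or Box r is true.
    At 5: s is true, Dia s is true, so s or Dia s is true.
      At 5: Dia s requires s at some successor in {0, 1, 2, 5}.
        s holds at 1, so Dia s is true at 5.
    At 5: Box r requires r at every successor {0, 1, 2, 5}.
      r fails at 0, so Box r is false at 5.
Satisfying worlds: {0, 1, 2, 3, 4, 5, 7}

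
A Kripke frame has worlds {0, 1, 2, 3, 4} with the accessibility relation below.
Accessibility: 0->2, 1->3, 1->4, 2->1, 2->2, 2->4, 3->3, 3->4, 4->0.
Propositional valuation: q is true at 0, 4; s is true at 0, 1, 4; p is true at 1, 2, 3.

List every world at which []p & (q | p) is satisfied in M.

0

Let φ = []p & (q | p). Evaluate φ at each world:
  0 (successors {2}): φ is true.
  1 (successors {3, 4}): φ is false.
  2 (successors {1, 2, 4}): φ is false.
  3 (successors {3, 4}): φ is false.
  4 (successors {0}): φ is false.
For instance, at 4:
  At 4: []p is false, q | p is true, so []p & (q | p) is false.
    At 4: []p requires p at every successor {0}.
      p fails at 0, so []p is false at 4.
Satisfying worlds: {0}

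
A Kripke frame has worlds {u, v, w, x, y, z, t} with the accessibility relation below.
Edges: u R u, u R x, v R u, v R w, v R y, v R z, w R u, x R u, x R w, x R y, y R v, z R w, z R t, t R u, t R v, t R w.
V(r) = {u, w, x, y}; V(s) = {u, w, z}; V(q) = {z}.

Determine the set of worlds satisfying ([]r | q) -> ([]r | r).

u, v, w, x, y, t

Let φ = ([]r | q) -> ([]r | r). Evaluate φ at each world:
  u (successors {u, x}): φ is true.
  v (successors {u, w, y, z}): φ is true.
  w (successors {u}): φ is true.
  x (successors {u, w, y}): φ is true.
  y (successors {v}): φ is true.
  z (successors {w, t}): φ is false.
  t (successors {u, v, w}): φ is true.
For instance, at y:
  At y: []r | q is false, []r | r is true, so ([]r | q) -> ([]r | r) is true.
    At y: []r is false, q is false, so []r | q is false.
      At y: []r requires r at every successor {v}.
        r fails at v, so []r is false at y.
    At y: []r is false, r is true, so []r | r is true.
      At y: []r requires r at every successor {v}.
        r fails at v, so []r is false at y.
Satisfying worlds: {u, v, w, x, y, t}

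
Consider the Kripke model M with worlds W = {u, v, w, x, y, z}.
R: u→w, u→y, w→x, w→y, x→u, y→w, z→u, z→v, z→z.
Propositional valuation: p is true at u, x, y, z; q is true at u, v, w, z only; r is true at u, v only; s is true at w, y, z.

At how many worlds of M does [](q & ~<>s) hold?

Let φ = [](q & ~<>s). Evaluate φ at each world:
  u (successors {w, y}): φ is false.
  v (successors ∅): φ is true.
  w (successors {x, y}): φ is false.
  x (successors {u}): φ is false.
  y (successors {w}): φ is false.
  z (successors {u, v, z}): φ is false.
For instance, at y:
  At y: [](q & ~<>s) requires q & ~<>s at every successor {w}.
    q & ~<>s fails at w, so [](q & ~<>s) is false at y.
      At w: q is true, ~<>s is false, so q & ~<>s is false.
Satisfying worlds: {v}

1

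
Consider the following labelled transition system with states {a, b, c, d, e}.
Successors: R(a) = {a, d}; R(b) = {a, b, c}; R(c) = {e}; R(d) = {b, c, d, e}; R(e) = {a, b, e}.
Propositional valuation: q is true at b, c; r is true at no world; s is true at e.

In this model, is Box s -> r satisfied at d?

At d: Box s is false, r is false, so Box s -> r is true.
  At d: Box s requires s at every successor {b, c, d, e}.
    s fails at b, so Box s is false at d.

Yes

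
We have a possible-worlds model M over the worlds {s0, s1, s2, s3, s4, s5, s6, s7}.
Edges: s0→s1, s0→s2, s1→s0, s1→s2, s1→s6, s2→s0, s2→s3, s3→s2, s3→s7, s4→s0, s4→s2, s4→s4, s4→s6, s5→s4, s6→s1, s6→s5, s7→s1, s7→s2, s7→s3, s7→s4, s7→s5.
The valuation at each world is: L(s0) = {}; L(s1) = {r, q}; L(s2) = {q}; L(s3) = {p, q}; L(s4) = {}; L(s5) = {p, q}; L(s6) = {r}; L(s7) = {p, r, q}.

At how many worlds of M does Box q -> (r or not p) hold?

Let φ = Box q -> (r or not p). Evaluate φ at each world:
  s0 (successors {s1, s2}): φ is true.
  s1 (successors {s0, s2, s6}): φ is true.
  s2 (successors {s0, s3}): φ is true.
  s3 (successors {s2, s7}): φ is false.
  s4 (successors {s0, s2, s4, s6}): φ is true.
  s5 (successors {s4}): φ is true.
  s6 (successors {s1, s5}): φ is true.
  s7 (successors {s1, s2, s3, s4, s5}): φ is true.
For instance, at s6:
  At s6: Box q is true, r or not p is true, so Box q -> (r or not p) is true.
    At s6: Box q requires q at every successor {s1, s5}.
      At s1: q is true.
      At s5: q is true.
    So Box q is true at s6.
Satisfying worlds: {s0, s1, s2, s4, s5, s6, s7}

7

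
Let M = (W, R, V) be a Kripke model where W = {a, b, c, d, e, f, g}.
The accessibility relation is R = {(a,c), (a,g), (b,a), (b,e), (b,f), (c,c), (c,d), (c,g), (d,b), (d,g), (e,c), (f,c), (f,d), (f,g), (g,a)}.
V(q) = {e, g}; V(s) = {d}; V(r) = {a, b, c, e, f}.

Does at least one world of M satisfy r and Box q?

No

Let φ = r and Box q. Evaluate φ at each world:
  a (successors {c, g}): φ is false.
  b (successors {a, e, f}): φ is false.
  c (successors {c, d, g}): φ is false.
  d (successors {b, g}): φ is false.
  e (successors {c}): φ is false.
  f (successors {c, d, g}): φ is false.
  g (successors {a}): φ is false.
For instance, at e:
  At e: r is true, Box q is false, so r and Box q is false.
    At e: Box q requires q at every successor {c}.
      q fails at c, so Box q is false at e.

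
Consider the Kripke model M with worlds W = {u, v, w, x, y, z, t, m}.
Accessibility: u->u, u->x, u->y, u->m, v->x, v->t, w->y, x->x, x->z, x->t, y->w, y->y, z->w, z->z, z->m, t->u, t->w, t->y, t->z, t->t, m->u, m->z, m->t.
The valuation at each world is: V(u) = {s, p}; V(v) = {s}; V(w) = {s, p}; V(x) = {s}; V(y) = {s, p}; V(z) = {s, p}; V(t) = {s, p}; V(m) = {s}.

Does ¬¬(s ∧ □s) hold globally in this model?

Yes

Let φ = ¬¬(s ∧ □s). Evaluate φ at each world:
  u (successors {u, x, y, m}): φ is true.
  v (successors {x, t}): φ is true.
  w (successors {y}): φ is true.
  x (successors {x, z, t}): φ is true.
  y (successors {w, y}): φ is true.
  z (successors {w, z, m}): φ is true.
  t (successors {u, w, y, z, t}): φ is true.
  m (successors {u, z, t}): φ is true.
For instance, at u:
  At u: ¬(s ∧ □s) is false, so ¬¬(s ∧ □s) is true.
    At u: s ∧ □s is true, so ¬(s ∧ □s) is false.
      At u: s is true, □s is true, so s ∧ □s is true.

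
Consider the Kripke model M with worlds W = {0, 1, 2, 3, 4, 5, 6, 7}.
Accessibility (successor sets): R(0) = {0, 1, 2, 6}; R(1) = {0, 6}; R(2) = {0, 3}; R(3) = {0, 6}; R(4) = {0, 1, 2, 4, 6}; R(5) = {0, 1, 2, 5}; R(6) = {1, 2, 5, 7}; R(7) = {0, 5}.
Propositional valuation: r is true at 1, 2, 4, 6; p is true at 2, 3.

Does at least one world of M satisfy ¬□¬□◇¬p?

Let φ = ¬□¬□◇¬p. Evaluate φ at each world:
  0 (successors {0, 1, 2, 6}): φ is true.
  1 (successors {0, 6}): φ is true.
  2 (successors {0, 3}): φ is true.
  3 (successors {0, 6}): φ is true.
  4 (successors {0, 1, 2, 4, 6}): φ is true.
  5 (successors {0, 1, 2, 5}): φ is true.
  6 (successors {1, 2, 5, 7}): φ is true.
  7 (successors {0, 5}): φ is true.
Detail at 0 (witness):
  At 0: □¬□◇¬p is false, so ¬□¬□◇¬p is true.
    At 0: □¬□◇¬p requires ¬□◇¬p at every successor {0, 1, 2, 6}.
      ¬□◇¬p fails at 0, so □¬□◇¬p is false at 0.

Yes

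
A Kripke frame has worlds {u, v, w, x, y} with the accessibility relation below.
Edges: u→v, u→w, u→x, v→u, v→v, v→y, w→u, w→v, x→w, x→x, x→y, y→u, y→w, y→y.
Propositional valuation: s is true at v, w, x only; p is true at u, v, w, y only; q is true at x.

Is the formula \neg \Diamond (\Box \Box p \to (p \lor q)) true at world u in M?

No

At u: \Diamond (\Box \Box p \to (p \lor q)) is true, so \neg \Diamond (\Box \Box p \to (p \lor q)) is false.
  At u: \Diamond (\Box \Box p \to (p \lor q)) requires \Box \Box p \to (p \lor q) at some successor in {v, w, x}.
    \Box \Box p \to (p \lor q) holds at v, so \Diamond (\Box \Box p \to (p \lor q)) is true at u.
      At v: \Box \Box p is false, p \lor q is true, so \Box \Box p \to (p \lor q) is true.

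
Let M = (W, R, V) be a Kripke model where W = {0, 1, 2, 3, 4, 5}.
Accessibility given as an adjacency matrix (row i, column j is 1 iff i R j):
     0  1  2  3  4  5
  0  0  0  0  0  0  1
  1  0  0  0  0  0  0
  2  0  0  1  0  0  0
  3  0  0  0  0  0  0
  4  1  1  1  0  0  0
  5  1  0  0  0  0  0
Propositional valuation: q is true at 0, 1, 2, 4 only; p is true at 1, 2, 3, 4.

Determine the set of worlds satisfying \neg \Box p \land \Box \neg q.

0

Recall that \Box ψ holds at a world iff ψ holds at every accessible world, and \Diamond ψ holds iff ψ holds at some accessible world.
Let φ = \neg \Box p \land \Box \neg q. Evaluate φ at each world:
  0 (successors {5}): φ is true.
  1 (successors ∅): φ is false.
  2 (successors {2}): φ is false.
  3 (successors ∅): φ is false.
  4 (successors {0, 1, 2}): φ is false.
  5 (successors {0}): φ is false.
For instance, at 0:
  At 0: \neg \Box p is true, \Box \neg q is true, so \neg \Box p \land \Box \neg q is true.
    At 0: \Box p is false, so \neg \Box p is true.
      At 0: \Box p requires p at every successor {5}.
        p fails at 5, so \Box p is false at 0.
    At 0: \Box \neg q requires \neg q at every successor {5}.
      At 5: \neg q is true.
    So \Box \neg q is true at 0.
Satisfying worlds: {0}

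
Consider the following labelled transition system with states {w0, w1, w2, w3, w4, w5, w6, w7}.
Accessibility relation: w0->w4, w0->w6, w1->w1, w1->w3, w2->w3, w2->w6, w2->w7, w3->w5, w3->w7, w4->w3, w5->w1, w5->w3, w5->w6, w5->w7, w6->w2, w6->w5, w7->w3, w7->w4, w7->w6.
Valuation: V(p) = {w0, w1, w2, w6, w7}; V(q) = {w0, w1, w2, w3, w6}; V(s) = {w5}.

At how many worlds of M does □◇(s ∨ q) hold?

8

Let φ = □◇(s ∨ q). Evaluate φ at each world:
  w0 (successors {w4, w6}): φ is true.
  w1 (successors {w1, w3}): φ is true.
  w2 (successors {w3, w6, w7}): φ is true.
  w3 (successors {w5, w7}): φ is true.
  w4 (successors {w3}): φ is true.
  w5 (successors {w1, w3, w6, w7}): φ is true.
  w6 (successors {w2, w5}): φ is true.
  w7 (successors {w3, w4, w6}): φ is true.
For instance, at w1:
  At w1: □◇(s ∨ q) requires ◇(s ∨ q) at every successor {w1, w3}.
      At w1: ◇(s ∨ q) requires s ∨ q at some successor in {w1, w3}.
        s ∨ q holds at w1, so ◇(s ∨ q) is true at w1.
      At w3: ◇(s ∨ q) requires s ∨ q at some successor in {w5, w7}.
        s ∨ q holds at w5, so ◇(s ∨ q) is true at w3.
  So □◇(s ∨ q) is true at w1.
Satisfying worlds: {w0, w1, w2, w3, w4, w5, w6, w7}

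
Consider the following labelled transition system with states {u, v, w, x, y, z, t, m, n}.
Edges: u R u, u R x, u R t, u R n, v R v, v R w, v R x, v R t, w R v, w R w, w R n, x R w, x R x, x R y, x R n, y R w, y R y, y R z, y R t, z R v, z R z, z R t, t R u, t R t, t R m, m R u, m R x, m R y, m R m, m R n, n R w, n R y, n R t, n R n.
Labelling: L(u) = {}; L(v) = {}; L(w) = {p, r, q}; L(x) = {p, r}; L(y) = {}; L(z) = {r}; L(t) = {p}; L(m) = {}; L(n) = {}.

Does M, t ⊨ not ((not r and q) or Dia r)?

Recall that Dia ψ holds at a world iff ψ holds at some accessible world.
At t: (not r and q) or Dia r is false, so not ((not r and q) or Dia r) is true.
  At t: not r and q is false, Dia r is false, so (not r and q) or Dia r is false.
    At t: Dia r requires r at some successor in {u, t, m}.
      At u: r is false.
      At t: r is false.
      At m: r is false.
    So Dia r is false at t.

Yes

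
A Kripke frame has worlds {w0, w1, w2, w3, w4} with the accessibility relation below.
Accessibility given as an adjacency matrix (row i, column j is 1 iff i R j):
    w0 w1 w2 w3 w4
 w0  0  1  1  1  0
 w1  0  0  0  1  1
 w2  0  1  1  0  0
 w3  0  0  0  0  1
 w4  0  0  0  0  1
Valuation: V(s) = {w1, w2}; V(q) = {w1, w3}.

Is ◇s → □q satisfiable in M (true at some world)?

Yes

Recall that □ψ holds at a world iff ψ holds at every accessible world, and ◇ψ holds iff ψ holds at some accessible world.
Let φ = ◇s → □q. Evaluate φ at each world:
  w0 (successors {w1, w2, w3}): φ is false.
  w1 (successors {w3, w4}): φ is true.
  w2 (successors {w1, w2}): φ is false.
  w3 (successors {w4}): φ is true.
  w4 (successors {w4}): φ is true.
Detail at w1 (witness):
  At w1: ◇s is false, □q is false, so ◇s → □q is true.
    At w1: ◇s requires s at some successor in {w3, w4}.
      At w3: s is false.
      At w4: s is false.
    So ◇s is false at w1.
    At w1: □q requires q at every successor {w3, w4}.
      q fails at w4, so □q is false at w1.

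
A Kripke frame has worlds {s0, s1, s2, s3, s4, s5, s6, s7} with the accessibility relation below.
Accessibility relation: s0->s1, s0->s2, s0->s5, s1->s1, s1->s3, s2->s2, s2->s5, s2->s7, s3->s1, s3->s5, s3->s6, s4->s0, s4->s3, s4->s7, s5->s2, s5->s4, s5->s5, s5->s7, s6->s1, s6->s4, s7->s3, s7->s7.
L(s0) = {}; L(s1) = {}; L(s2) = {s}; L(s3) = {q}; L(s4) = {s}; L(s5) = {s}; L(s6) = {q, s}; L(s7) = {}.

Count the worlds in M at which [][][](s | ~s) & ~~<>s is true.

Let φ = [][][](s | ~s) & ~~<>s. Evaluate φ at each world:
  s0 (successors {s1, s2, s5}): φ is true.
  s1 (successors {s1, s3}): φ is false.
  s2 (successors {s2, s5, s7}): φ is true.
  s3 (successors {s1, s5, s6}): φ is true.
  s4 (successors {s0, s3, s7}): φ is false.
  s5 (successors {s2, s4, s5, s7}): φ is true.
  s6 (successors {s1, s4}): φ is true.
  s7 (successors {s3, s7}): φ is false.
For instance, at s3:
  At s3: [][][](s | ~s) is true, ~~<>s is true, so [][][](s | ~s) & ~~<>s is true.
    At s3: [][][](s | ~s) requires [][](s | ~s) at every successor {s1, s5, s6}.
      At s1: [][](s | ~s) is true.
      At s5: [][](s | ~s) is true.
      At s6: [][](s | ~s) is true.
    So [][][](s | ~s) is true at s3.
    At s3: ~<>s is false, so ~~<>s is true.
      At s3: <>s is true, so ~<>s is false.
Satisfying worlds: {s0, s2, s3, s5, s6}

5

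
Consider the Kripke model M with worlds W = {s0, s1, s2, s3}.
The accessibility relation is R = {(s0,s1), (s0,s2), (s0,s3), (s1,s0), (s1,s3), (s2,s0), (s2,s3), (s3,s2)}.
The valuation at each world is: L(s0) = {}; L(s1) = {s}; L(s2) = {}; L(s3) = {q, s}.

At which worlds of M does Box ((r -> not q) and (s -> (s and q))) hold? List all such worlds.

s1, s2, s3

Let φ = Box ((r -> not q) and (s -> (s and q))). Evaluate φ at each world:
  s0 (successors {s1, s2, s3}): φ is false.
  s1 (successors {s0, s3}): φ is true.
  s2 (successors {s0, s3}): φ is true.
  s3 (successors {s2}): φ is true.
For instance, at s2:
  At s2: Box ((r -> not q) and (s -> (s and q))) requires (r -> not q) and (s -> (s and q)) at every successor {s0, s3}.
    At s0: (r -> not q) and (s -> (s and q)) is true.
    At s3: (r -> not q) and (s -> (s and q)) is true.
  So Box ((r -> not q) and (s -> (s and q))) is true at s2.
Satisfying worlds: {s1, s2, s3}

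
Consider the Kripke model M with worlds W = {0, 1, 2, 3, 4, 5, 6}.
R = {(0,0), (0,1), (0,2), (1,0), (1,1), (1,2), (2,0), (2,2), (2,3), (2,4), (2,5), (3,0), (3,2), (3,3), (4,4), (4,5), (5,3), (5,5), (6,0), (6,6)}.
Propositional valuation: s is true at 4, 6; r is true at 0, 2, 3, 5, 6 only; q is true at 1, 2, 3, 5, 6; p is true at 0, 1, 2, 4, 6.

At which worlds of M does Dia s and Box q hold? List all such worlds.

none

Let φ = Dia s and Box q. Evaluate φ at each world:
  0 (successors {0, 1, 2}): φ is false.
  1 (successors {0, 1, 2}): φ is false.
  2 (successors {0, 2, 3, 4, 5}): φ is false.
  3 (successors {0, 2, 3}): φ is false.
  4 (successors {4, 5}): φ is false.
  5 (successors {3, 5}): φ is false.
  6 (successors {0, 6}): φ is false.
For instance, at 3:
  At 3: Dia s is false, Box q is false, so Dia s and Box q is false.
    At 3: Dia s requires s at some successor in {0, 2, 3}.
      At 0: s is false.
      At 2: s is false.
      At 3: s is false.
    So Dia s is false at 3.
    At 3: Box q requires q at every successor {0, 2, 3}.
      q fails at 0, so Box q is false at 3.
Satisfying worlds: none.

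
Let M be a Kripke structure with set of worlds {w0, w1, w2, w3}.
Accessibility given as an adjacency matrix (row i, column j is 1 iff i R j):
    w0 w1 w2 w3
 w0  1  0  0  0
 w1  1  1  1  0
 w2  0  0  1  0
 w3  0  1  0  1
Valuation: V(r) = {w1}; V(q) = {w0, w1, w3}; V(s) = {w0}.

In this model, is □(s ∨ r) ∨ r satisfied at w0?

At w0: □(s ∨ r) is true, r is false, so □(s ∨ r) ∨ r is true.
  At w0: □(s ∨ r) requires s ∨ r at every successor {w0}.
    At w0: s ∨ r is true.
  So □(s ∨ r) is true at w0.

Yes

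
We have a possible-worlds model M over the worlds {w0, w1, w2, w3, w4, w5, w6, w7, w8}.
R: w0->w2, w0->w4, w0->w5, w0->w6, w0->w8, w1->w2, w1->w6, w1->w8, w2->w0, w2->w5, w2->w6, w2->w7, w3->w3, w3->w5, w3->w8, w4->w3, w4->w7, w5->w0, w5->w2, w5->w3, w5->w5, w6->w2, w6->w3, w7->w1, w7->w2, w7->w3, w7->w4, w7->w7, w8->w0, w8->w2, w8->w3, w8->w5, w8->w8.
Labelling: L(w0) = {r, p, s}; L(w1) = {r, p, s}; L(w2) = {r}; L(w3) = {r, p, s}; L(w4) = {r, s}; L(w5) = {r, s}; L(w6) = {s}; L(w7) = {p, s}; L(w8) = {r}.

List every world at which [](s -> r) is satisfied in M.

w3, w5, w6, w8

Let φ = [](s -> r). Evaluate φ at each world:
  w0 (successors {w2, w4, w5, w6, w8}): φ is false.
  w1 (successors {w2, w6, w8}): φ is false.
  w2 (successors {w0, w5, w6, w7}): φ is false.
  w3 (successors {w3, w5, w8}): φ is true.
  w4 (successors {w3, w7}): φ is false.
  w5 (successors {w0, w2, w3, w5}): φ is true.
  w6 (successors {w2, w3}): φ is true.
  w7 (successors {w1, w2, w3, w4, w7}): φ is false.
  w8 (successors {w0, w2, w3, w5, w8}): φ is true.
For instance, at w6:
  At w6: [](s -> r) requires s -> r at every successor {w2, w3}.
    At w2: s -> r is true.
    At w3: s -> r is true.
  So [](s -> r) is true at w6.
Satisfying worlds: {w3, w5, w6, w8}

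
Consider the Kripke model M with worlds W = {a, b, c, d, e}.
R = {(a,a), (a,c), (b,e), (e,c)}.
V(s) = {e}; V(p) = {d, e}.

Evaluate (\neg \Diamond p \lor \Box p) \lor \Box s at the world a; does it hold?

Yes

Recall that \Box ψ holds at a world iff ψ holds at every accessible world, and \Diamond ψ holds iff ψ holds at some accessible world.
At a: \neg \Diamond p \lor \Box p is true, \Box s is false, so (\neg \Diamond p \lor \Box p) \lor \Box s is true.
  At a: \neg \Diamond p is true, \Box p is false, so \neg \Diamond p \lor \Box p is true.
    At a: \Diamond p is false, so \neg \Diamond p is true.
      At a: \Diamond p requires p at some successor in {a, c}.
        At a: p is false.
        At c: p is false.
      So \Diamond p is false at a.
    At a: \Box p requires p at every successor {a, c}.
      p fails at a, so \Box p is false at a.
  At a: \Box s requires s at every successor {a, c}.
    s fails at a, so \Box s is false at a.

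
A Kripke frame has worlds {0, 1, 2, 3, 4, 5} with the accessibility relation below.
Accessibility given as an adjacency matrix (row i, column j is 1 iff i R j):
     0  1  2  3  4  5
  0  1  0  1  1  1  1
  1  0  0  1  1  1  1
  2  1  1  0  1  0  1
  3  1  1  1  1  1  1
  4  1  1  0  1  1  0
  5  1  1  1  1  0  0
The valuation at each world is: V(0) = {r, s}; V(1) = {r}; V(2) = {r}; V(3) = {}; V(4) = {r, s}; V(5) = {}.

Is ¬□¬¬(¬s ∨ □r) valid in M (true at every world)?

Let φ = ¬□¬¬(¬s ∨ □r). Evaluate φ at each world:
  0 (successors {0, 2, 3, 4, 5}): φ is true.
  1 (successors {2, 3, 4, 5}): φ is true.
  2 (successors {0, 1, 3, 5}): φ is true.
  3 (successors {0, 1, 2, 3, 4, 5}): φ is true.
  4 (successors {0, 1, 3, 4}): φ is true.
  5 (successors {0, 1, 2, 3}): φ is true.
For instance, at 2:
  At 2: □¬¬(¬s ∨ □r) is false, so ¬□¬¬(¬s ∨ □r) is true.
    At 2: □¬¬(¬s ∨ □r) requires ¬¬(¬s ∨ □r) at every successor {0, 1, 3, 5}.
      ¬¬(¬s ∨ □r) fails at 0, so □¬¬(¬s ∨ □r) is false at 2.

Yes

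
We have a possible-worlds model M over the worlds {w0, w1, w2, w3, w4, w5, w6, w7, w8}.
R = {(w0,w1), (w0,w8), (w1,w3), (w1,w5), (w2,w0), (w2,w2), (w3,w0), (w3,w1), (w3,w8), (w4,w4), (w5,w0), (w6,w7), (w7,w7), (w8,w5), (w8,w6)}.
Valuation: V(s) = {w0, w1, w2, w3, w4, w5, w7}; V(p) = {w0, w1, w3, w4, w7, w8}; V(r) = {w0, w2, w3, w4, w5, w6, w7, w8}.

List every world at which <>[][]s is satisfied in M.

w0, w3, w4, w6, w7, w8

Let φ = <>[][]s. Evaluate φ at each world:
  w0 (successors {w1, w8}): φ is true.
  w1 (successors {w3, w5}): φ is false.
  w2 (successors {w0, w2}): φ is false.
  w3 (successors {w0, w1, w8}): φ is true.
  w4 (successors {w4}): φ is true.
  w5 (successors {w0}): φ is false.
  w6 (successors {w7}): φ is true.
  w7 (successors {w7}): φ is true.
  w8 (successors {w5, w6}): φ is true.
For instance, at w8:
  At w8: <>[][]s requires [][]s at some successor in {w5, w6}.
    [][]s holds at w6, so <>[][]s is true at w8.
      At w6: [][]s requires []s at every successor {w7}.
        At w7: []s is true.
      So [][]s is true at w6.
Satisfying worlds: {w0, w3, w4, w6, w7, w8}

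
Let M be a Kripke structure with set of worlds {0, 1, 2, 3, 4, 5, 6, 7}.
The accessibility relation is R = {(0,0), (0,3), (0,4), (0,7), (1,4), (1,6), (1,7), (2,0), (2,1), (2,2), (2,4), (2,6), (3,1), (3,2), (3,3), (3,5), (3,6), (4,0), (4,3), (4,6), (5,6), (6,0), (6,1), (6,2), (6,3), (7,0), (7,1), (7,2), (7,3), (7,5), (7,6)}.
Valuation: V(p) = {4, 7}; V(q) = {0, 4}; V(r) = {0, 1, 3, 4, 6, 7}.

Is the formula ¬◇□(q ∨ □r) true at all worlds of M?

Yes

Let φ = ¬◇□(q ∨ □r). Evaluate φ at each world:
  0 (successors {0, 3, 4, 7}): φ is true.
  1 (successors {4, 6, 7}): φ is true.
  2 (successors {0, 1, 2, 4, 6}): φ is true.
  3 (successors {1, 2, 3, 5, 6}): φ is true.
  4 (successors {0, 3, 6}): φ is true.
  5 (successors {6}): φ is true.
  6 (successors {0, 1, 2, 3}): φ is true.
  7 (successors {0, 1, 2, 3, 5, 6}): φ is true.
For instance, at 3:
  At 3: ◇□(q ∨ □r) is false, so ¬◇□(q ∨ □r) is true.
    At 3: ◇□(q ∨ □r) requires □(q ∨ □r) at some successor in {1, 2, 3, 5, 6}.
      At 1: □(q ∨ □r) is false.
      At 2: □(q ∨ □r) is false.
      At 3: □(q ∨ □r) is false.
      At 5: □(q ∨ □r) is false.
      At 6: □(q ∨ □r) is false.
    So ◇□(q ∨ □r) is false at 3.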